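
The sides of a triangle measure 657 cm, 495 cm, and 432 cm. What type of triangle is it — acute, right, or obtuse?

Compare the square of the longest side to the sum of squares of the other two: 432² + 495² = 431649 = 657².

right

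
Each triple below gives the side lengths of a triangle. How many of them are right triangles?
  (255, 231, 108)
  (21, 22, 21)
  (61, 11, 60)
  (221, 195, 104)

3

(255,231,108): 108²+231² = 65025 = 255² → right
(21,22,21): 21²+21² = 882 > 484 = 22² → acute
(61,11,60): 11²+60² = 3721 = 61² → right
(221,195,104): 104²+195² = 48841 = 221² → right
3 of the 4 are right.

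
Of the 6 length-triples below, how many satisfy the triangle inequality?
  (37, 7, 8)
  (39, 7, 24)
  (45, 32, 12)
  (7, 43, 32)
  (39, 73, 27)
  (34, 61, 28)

(7,8,37): 7+8 ≤ 37 → not valid
(7,24,39): 7+24 ≤ 39 → not valid
(12,32,45): 12+32 ≤ 45 → not valid
(7,32,43): 7+32 ≤ 43 → not valid
(27,39,73): 27+39 ≤ 73 → not valid
(28,34,61): 28+34 > 61 → valid
1 of the 6 triples forms a triangle.

1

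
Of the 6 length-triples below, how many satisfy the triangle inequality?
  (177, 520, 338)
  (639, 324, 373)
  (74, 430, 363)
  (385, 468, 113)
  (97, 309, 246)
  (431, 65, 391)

(177,338,520): 177+338 ≤ 520 → not valid
(324,373,639): 324+373 > 639 → valid
(74,363,430): 74+363 > 430 → valid
(113,385,468): 113+385 > 468 → valid
(97,246,309): 97+246 > 309 → valid
(65,391,431): 65+391 > 431 → valid
5 of the 6 triples form a triangle.

5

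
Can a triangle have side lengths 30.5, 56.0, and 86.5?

The two shorter sides sum to 86.5, exactly equal to the longest side 86.5.
That gives only a degenerate (flat) triangle — the inequality must be strict.

No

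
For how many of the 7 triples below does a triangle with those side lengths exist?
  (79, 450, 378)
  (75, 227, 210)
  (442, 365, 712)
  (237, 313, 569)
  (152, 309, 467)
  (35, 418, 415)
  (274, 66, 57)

4

(79,378,450): 79+378 > 450 → valid
(75,210,227): 75+210 > 227 → valid
(365,442,712): 365+442 > 712 → valid
(237,313,569): 237+313 ≤ 569 → not valid
(152,309,467): 152+309 ≤ 467 → not valid
(35,415,418): 35+415 > 418 → valid
(57,66,274): 57+66 ≤ 274 → not valid
4 of the 7 triples form a triangle.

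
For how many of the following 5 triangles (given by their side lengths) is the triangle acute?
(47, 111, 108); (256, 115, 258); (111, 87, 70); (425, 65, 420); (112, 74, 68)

3

(47,111,108): 47²+108² = 13873 > 12321 = 111² → acute
(256,115,258): 115²+256² = 78761 > 66564 = 258² → acute
(111,87,70): 70²+87² = 12469 > 12321 = 111² → acute
(425,65,420): 65²+420² = 180625 = 425² → right
(112,74,68): 68²+74² = 10100 < 12544 = 112² → obtuse
3 of the 5 are acute.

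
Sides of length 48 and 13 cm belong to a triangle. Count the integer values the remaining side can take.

25

The third side lies in the open interval (35, 61).
Integers from 36 to 60 inclusive: 60 − 36 + 1 = 25.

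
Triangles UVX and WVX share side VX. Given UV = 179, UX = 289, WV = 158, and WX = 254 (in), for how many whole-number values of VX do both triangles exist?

301

From triangle UVX: 110 < VX < 468.
From triangle WVX: 96 < VX < 412.
Intersection: 110 < VX < 412, so integers 111 through 411: 301 values.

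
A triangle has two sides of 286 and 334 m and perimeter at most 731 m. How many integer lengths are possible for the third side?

Triangle inequality: 48 < x < 620. Perimeter ≤ 731 gives x ≤ 731 − 286 − 334 = 111.
So 48 < x ≤ 111; integers 49 through 111: 63 values.

63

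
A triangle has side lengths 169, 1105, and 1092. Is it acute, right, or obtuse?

right

Compare the square of the longest side to the sum of squares of the other two: 169² + 1092² = 1221025 = 1105².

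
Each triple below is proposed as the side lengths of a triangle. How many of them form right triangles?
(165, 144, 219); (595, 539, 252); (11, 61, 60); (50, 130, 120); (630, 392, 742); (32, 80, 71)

5

(165,144,219): 144²+165² = 47961 = 219² → right
(595,539,252): 252²+539² = 354025 = 595² → right
(11,61,60): 11²+60² = 3721 = 61² → right
(50,130,120): 50²+120² = 16900 = 130² → right
(630,392,742): 392²+630² = 550564 = 742² → right
(32,80,71): 32²+71² = 6065 < 6400 = 80² → obtuse
5 of the 6 are right.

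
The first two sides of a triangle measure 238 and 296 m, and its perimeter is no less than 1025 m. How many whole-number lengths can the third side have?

Triangle inequality: 58 < x < 534. Perimeter ≥ 1025 gives x ≥ 1025 − 238 − 296 = 491.
So 491 ≤ x < 534; integers 491 through 533: 43 values.

43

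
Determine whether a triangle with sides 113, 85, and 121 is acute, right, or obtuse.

acute

Compare the square of the longest side to the sum of squares of the other two: 85² + 113² = 19994 > 14641 = 121².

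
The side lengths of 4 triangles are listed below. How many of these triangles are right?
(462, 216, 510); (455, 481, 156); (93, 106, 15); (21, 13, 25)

2

(462,216,510): 216²+462² = 260100 = 510² → right
(455,481,156): 156²+455² = 231361 = 481² → right
(93,106,15): 15²+93² = 8874 < 11236 = 106² → obtuse
(21,13,25): 13²+21² = 610 < 625 = 25² → obtuse
2 of the 4 are right.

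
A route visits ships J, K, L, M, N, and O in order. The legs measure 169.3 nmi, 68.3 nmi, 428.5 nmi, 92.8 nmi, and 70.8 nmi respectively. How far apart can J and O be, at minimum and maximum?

27.3 ≤ JO ≤ 829.7 nmi

The maximum is all hops collinear in one direction: 169.3 + 68.3 + 428.5 + 92.8 + 70.8 = 829.7.
The longest hop is 428.5; the others sum to 401.2. Folding the others back against it leaves at least 428.5 − 401.2 = 27.3.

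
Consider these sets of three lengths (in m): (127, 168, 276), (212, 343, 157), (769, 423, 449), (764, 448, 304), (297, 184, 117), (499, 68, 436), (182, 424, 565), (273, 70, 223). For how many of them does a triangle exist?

(127,168,276): 127+168 > 276 → valid
(157,212,343): 157+212 > 343 → valid
(423,449,769): 423+449 > 769 → valid
(304,448,764): 304+448 ≤ 764 → not valid
(117,184,297): 117+184 > 297 → valid
(68,436,499): 68+436 > 499 → valid
(182,424,565): 182+424 > 565 → valid
(70,223,273): 70+223 > 273 → valid
7 of the 8 triples form a triangle.

7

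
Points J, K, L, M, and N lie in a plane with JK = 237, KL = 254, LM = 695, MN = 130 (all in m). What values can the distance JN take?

74 ≤ JN ≤ 1316 m

The maximum is all hops collinear in one direction: 237 + 254 + 695 + 130 = 1316.
The longest hop is 695; the others sum to 621. Folding the others back against it leaves at least 695 − 621 = 74.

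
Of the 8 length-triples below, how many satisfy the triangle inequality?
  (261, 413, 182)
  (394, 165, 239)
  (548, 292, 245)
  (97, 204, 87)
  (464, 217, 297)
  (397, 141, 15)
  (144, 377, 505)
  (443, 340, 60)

(182,261,413): 182+261 > 413 → valid
(165,239,394): 165+239 > 394 → valid
(245,292,548): 245+292 ≤ 548 → not valid
(87,97,204): 87+97 ≤ 204 → not valid
(217,297,464): 217+297 > 464 → valid
(15,141,397): 15+141 ≤ 397 → not valid
(144,377,505): 144+377 > 505 → valid
(60,340,443): 60+340 ≤ 443 → not valid
4 of the 8 triples form a triangle.

4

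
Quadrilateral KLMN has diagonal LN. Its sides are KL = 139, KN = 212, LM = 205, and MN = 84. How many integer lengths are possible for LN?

From triangle KLN: 73 < LN < 351.
From triangle MLN: 121 < LN < 289.
Intersection: 121 < LN < 289, so integers 122 through 288: 167 values.

167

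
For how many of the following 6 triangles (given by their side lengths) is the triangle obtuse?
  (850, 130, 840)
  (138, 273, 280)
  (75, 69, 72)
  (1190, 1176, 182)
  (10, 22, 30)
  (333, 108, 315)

(850,130,840): 130²+840² = 722500 = 850² → right
(138,273,280): 138²+273² = 93573 > 78400 = 280² → acute
(75,69,72): 69²+72² = 9945 > 5625 = 75² → acute
(1190,1176,182): 182²+1176² = 1416100 = 1190² → right
(10,22,30): 10²+22² = 584 < 900 = 30² → obtuse
(333,108,315): 108²+315² = 110889 = 333² → right
1 of the 6 is obtuse.

1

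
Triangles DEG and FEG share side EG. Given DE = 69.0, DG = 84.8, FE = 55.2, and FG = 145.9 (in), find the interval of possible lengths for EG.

From triangle DEG: |69.0 − 84.8| < EG < 69.0 + 84.8, i.e. 15.8 < EG < 153.8.
From triangle FEG: 90.7 < EG < 201.1.
Both must hold, so EG lies in the intersection.

90.7 < EG < 153.8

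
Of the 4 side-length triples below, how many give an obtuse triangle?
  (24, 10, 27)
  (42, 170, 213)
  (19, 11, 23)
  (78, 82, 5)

(24,10,27): 10²+24² = 676 < 729 = 27² → obtuse
(42,170,213): 42+170 ≤ 213, not a triangle
(19,11,23): 11²+19² = 482 < 529 = 23² → obtuse
(78,82,5): 5²+78² = 6109 < 6724 = 82² → obtuse
3 of the 4 are obtuse.

3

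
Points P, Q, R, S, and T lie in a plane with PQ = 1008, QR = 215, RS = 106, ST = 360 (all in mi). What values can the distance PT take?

327 ≤ PT ≤ 1689 mi

The maximum is all hops collinear in one direction: 1008 + 215 + 106 + 360 = 1689.
The longest hop is 1008; the others sum to 681. Folding the others back against it leaves at least 1008 − 681 = 327.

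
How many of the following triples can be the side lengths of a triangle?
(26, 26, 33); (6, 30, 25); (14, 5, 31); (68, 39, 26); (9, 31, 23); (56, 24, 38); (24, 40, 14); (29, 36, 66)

4

(26,26,33): 26+26 > 33 → valid
(6,25,30): 6+25 > 30 → valid
(5,14,31): 5+14 ≤ 31 → not valid
(26,39,68): 26+39 ≤ 68 → not valid
(9,23,31): 9+23 > 31 → valid
(24,38,56): 24+38 > 56 → valid
(14,24,40): 14+24 ≤ 40 → not valid
(29,36,66): 29+36 ≤ 66 → not valid
4 of the 8 triples form a triangle.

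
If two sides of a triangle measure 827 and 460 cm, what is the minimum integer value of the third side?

The third side must be strictly greater than |827 − 460| = 367.
The smallest integer above 367 is 368.

368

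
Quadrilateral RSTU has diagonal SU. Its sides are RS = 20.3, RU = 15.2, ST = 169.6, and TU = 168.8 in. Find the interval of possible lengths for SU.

5.1 < SU < 35.5

From triangle RSU: |20.3 − 15.2| < SU < 20.3 + 15.2, i.e. 5.1 < SU < 35.5.
From triangle TSU: 0.8 < SU < 338.4.
Both must hold, so SU lies in the intersection.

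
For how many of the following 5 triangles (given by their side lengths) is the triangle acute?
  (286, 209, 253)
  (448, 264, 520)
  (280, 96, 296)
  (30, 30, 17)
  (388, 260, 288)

(286,209,253): 209²+253² = 107690 > 81796 = 286² → acute
(448,264,520): 264²+448² = 270400 = 520² → right
(280,96,296): 96²+280² = 87616 = 296² → right
(30,30,17): 17²+30² = 1189 > 900 = 30² → acute
(388,260,288): 260²+288² = 150544 = 388² → right
2 of the 5 are acute.

2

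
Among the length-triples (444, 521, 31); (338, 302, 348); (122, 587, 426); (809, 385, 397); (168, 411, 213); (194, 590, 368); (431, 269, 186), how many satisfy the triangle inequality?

2

(31,444,521): 31+444 ≤ 521 → not valid
(302,338,348): 302+338 > 348 → valid
(122,426,587): 122+426 ≤ 587 → not valid
(385,397,809): 385+397 ≤ 809 → not valid
(168,213,411): 168+213 ≤ 411 → not valid
(194,368,590): 194+368 ≤ 590 → not valid
(186,269,431): 186+269 > 431 → valid
2 of the 7 triples form a triangle.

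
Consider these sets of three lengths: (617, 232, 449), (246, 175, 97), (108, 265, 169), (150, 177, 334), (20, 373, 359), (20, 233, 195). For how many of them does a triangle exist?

4

(232,449,617): 232+449 > 617 → valid
(97,175,246): 97+175 > 246 → valid
(108,169,265): 108+169 > 265 → valid
(150,177,334): 150+177 ≤ 334 → not valid
(20,359,373): 20+359 > 373 → valid
(20,195,233): 20+195 ≤ 233 → not valid
4 of the 6 triples form a triangle.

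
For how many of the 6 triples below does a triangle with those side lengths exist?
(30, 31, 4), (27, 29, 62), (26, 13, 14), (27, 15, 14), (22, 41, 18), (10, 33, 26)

(4,30,31): 4+30 > 31 → valid
(27,29,62): 27+29 ≤ 62 → not valid
(13,14,26): 13+14 > 26 → valid
(14,15,27): 14+15 > 27 → valid
(18,22,41): 18+22 ≤ 41 → not valid
(10,26,33): 10+26 > 33 → valid
4 of the 6 triples form a triangle.

4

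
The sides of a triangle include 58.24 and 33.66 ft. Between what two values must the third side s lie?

24.58 < s < 91.90 (ft)

By the triangle inequality, s must be less than 58.24 + 33.66 = 91.90 and greater than |58.24 − 33.66| = 24.58.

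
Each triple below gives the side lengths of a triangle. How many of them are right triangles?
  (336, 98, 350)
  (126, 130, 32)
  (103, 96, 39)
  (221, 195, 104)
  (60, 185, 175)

(336,98,350): 98²+336² = 122500 = 350² → right
(126,130,32): 32²+126² = 16900 = 130² → right
(103,96,39): 39²+96² = 10737 > 10609 = 103² → acute
(221,195,104): 104²+195² = 48841 = 221² → right
(60,185,175): 60²+175² = 34225 = 185² → right
4 of the 5 are right.

4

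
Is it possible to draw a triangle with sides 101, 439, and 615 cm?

The longest side is 615, but the other two sum to only 540.
540 < 615, so the triangle inequality fails.

No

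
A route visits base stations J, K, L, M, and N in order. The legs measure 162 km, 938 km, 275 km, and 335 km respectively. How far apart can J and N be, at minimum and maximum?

The maximum is all hops collinear in one direction: 162 + 938 + 275 + 335 = 1710.
The longest hop is 938; the others sum to 772. Folding the others back against it leaves at least 938 − 772 = 166.

166 ≤ JN ≤ 1710 km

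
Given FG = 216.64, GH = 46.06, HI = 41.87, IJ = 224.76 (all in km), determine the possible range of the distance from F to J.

The maximum is all hops collinear in one direction: 216.64 + 46.06 + 41.87 + 224.76 = 529.33.
The longest hop is 224.76; the others sum to 304.57. Since 224.76 ≤ 304.57, the path can fold back on itself completely, so the minimum distance is 0.

0 ≤ FJ ≤ 529.33 km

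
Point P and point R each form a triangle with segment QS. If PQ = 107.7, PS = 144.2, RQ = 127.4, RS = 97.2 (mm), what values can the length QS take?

From triangle PQS: |107.7 − 144.2| < QS < 107.7 + 144.2, i.e. 36.5 < QS < 251.9.
From triangle RQS: 30.2 < QS < 224.6.
Both must hold, so QS lies in the intersection.

36.5 < QS < 224.6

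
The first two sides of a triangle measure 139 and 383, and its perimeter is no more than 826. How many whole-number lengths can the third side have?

Triangle inequality: 244 < x < 522. Perimeter ≤ 826 gives x ≤ 826 − 139 − 383 = 304.
So 244 < x ≤ 304; integers 245 through 304: 60 values.

60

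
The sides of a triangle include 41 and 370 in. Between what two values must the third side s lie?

329 < s < 411 (in)

By the triangle inequality, s must be less than 41 + 370 = 411 and greater than |41 − 370| = 329.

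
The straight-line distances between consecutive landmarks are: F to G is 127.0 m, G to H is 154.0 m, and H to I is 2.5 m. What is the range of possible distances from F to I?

24.5 ≤ FI ≤ 283.5 m

The maximum is all hops collinear in one direction: 127.0 + 154.0 + 2.5 = 283.5.
The longest hop is 154.0; the others sum to 129.5. Folding the others back against it leaves at least 154.0 − 129.5 = 24.5.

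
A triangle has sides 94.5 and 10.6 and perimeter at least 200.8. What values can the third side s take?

95.7 ≤ s < 105.1

Triangle inequality alone gives 83.9 < s < 105.1.
The perimeter condition gives s ≥ 200.8 − 94.5 − 10.6 = 95.7.
Intersecting the two: 95.7 ≤ s < 105.1.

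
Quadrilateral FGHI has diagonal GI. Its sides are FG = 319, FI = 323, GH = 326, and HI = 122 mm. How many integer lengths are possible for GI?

From triangle FGI: 4 < GI < 642.
From triangle HGI: 204 < GI < 448.
Intersection: 204 < GI < 448, so integers 205 through 447: 243 values.

243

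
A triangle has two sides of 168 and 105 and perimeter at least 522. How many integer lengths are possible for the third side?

Triangle inequality: 63 < x < 273. Perimeter ≥ 522 gives x ≥ 522 − 168 − 105 = 249.
So 249 ≤ x < 273; integers 249 through 272: 24 values.

24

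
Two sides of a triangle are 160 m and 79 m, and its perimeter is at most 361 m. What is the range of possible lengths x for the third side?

81 < x ≤ 122 m

Triangle inequality alone gives 81 < x < 239.
The perimeter condition gives x ≤ 361 − 160 − 79 = 122.
Intersecting the two: 81 < x ≤ 122.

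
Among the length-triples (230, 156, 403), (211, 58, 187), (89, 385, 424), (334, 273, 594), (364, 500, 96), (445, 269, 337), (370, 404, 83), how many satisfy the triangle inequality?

(156,230,403): 156+230 ≤ 403 → not valid
(58,187,211): 58+187 > 211 → valid
(89,385,424): 89+385 > 424 → valid
(273,334,594): 273+334 > 594 → valid
(96,364,500): 96+364 ≤ 500 → not valid
(269,337,445): 269+337 > 445 → valid
(83,370,404): 83+370 > 404 → valid
5 of the 7 triples form a triangle.

5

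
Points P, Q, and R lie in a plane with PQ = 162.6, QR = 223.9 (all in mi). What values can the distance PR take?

61.3 ≤ PR ≤ 386.5 mi

By the triangle inequality, |162.6 − 223.9| ≤ PR ≤ 162.6 + 223.9.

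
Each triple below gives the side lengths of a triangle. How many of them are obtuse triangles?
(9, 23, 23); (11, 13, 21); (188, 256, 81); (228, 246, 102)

(9,23,23): 9²+23² = 610 > 529 = 23² → acute
(11,13,21): 11²+13² = 290 < 441 = 21² → obtuse
(188,256,81): 81²+188² = 41905 < 65536 = 256² → obtuse
(228,246,102): 102²+228² = 62388 > 60516 = 246² → acute
2 of the 4 are obtuse.

2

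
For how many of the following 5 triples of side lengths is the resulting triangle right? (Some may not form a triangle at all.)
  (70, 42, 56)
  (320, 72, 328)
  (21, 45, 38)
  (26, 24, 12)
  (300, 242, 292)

(70,42,56): 42²+56² = 4900 = 70² → right
(320,72,328): 72²+320² = 107584 = 328² → right
(21,45,38): 21²+38² = 1885 < 2025 = 45² → obtuse
(26,24,12): 12²+24² = 720 > 676 = 26² → acute
(300,242,292): 242²+292² = 143828 > 90000 = 300² → acute
2 of the 5 are right.

2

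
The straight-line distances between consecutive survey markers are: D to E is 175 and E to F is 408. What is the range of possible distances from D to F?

By the triangle inequality, |175 − 408| ≤ DF ≤ 175 + 408.

233 ≤ DF ≤ 583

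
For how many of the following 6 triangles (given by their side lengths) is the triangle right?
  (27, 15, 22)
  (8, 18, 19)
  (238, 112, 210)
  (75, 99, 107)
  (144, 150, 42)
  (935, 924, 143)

(27,15,22): 15²+22² = 709 < 729 = 27² → obtuse
(8,18,19): 8²+18² = 388 > 361 = 19² → acute
(238,112,210): 112²+210² = 56644 = 238² → right
(75,99,107): 75²+99² = 15426 > 11449 = 107² → acute
(144,150,42): 42²+144² = 22500 = 150² → right
(935,924,143): 143²+924² = 874225 = 935² → right
3 of the 6 are right.

3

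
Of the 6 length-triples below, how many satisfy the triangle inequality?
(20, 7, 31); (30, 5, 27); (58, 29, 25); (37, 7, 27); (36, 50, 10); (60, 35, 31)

2

(7,20,31): 7+20 ≤ 31 → not valid
(5,27,30): 5+27 > 30 → valid
(25,29,58): 25+29 ≤ 58 → not valid
(7,27,37): 7+27 ≤ 37 → not valid
(10,36,50): 10+36 ≤ 50 → not valid
(31,35,60): 31+35 > 60 → valid
2 of the 6 triples form a triangle.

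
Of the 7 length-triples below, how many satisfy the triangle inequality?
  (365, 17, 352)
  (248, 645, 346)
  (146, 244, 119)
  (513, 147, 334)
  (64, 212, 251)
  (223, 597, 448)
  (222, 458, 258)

5

(17,352,365): 17+352 > 365 → valid
(248,346,645): 248+346 ≤ 645 → not valid
(119,146,244): 119+146 > 244 → valid
(147,334,513): 147+334 ≤ 513 → not valid
(64,212,251): 64+212 > 251 → valid
(223,448,597): 223+448 > 597 → valid
(222,258,458): 222+258 > 458 → valid
5 of the 7 triples form a triangle.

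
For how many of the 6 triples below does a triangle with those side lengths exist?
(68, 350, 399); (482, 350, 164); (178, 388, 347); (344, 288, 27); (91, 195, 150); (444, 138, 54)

4

(68,350,399): 68+350 > 399 → valid
(164,350,482): 164+350 > 482 → valid
(178,347,388): 178+347 > 388 → valid
(27,288,344): 27+288 ≤ 344 → not valid
(91,150,195): 91+150 > 195 → valid
(54,138,444): 54+138 ≤ 444 → not valid
4 of the 6 triples form a triangle.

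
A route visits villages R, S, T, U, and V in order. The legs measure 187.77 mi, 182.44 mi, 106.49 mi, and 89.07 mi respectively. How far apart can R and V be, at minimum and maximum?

The maximum is all hops collinear in one direction: 187.77 + 182.44 + 106.49 + 89.07 = 565.77.
The longest hop is 187.77; the others sum to 378.00. Since 187.77 ≤ 378.00, the path can fold back on itself completely, so the minimum distance is 0.

0 ≤ RV ≤ 565.77 mi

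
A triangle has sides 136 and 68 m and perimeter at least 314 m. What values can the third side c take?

110 ≤ c < 204 m

Triangle inequality alone gives 68 < c < 204.
The perimeter condition gives c ≥ 314 − 136 − 68 = 110.
Intersecting the two: 110 ≤ c < 204.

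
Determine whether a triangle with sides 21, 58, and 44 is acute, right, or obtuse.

Compare the square of the longest side to the sum of squares of the other two: 21² + 44² = 2377 < 3364 = 58².

obtuse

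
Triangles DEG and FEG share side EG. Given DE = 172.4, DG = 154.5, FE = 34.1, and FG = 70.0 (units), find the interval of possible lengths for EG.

From triangle DEG: |172.4 − 154.5| < EG < 172.4 + 154.5, i.e. 17.9 < EG < 326.9.
From triangle FEG: 35.9 < EG < 104.1.
Both must hold, so EG lies in the intersection.

35.9 < EG < 104.1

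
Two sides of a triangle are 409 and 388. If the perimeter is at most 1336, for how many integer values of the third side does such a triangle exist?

Triangle inequality: 21 < x < 797. Perimeter ≤ 1336 gives x ≤ 1336 − 409 − 388 = 539.
So 21 < x ≤ 539; integers 22 through 539: 518 values.

518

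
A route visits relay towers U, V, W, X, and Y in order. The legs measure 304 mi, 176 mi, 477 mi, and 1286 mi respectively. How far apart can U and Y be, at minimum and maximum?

The maximum is all hops collinear in one direction: 304 + 176 + 477 + 1286 = 2243.
The longest hop is 1286; the others sum to 957. Folding the others back against it leaves at least 1286 − 957 = 329.

329 ≤ UY ≤ 2243 mi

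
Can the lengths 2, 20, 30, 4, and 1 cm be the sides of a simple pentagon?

No

For a pentagon, each side must be shorter than the sum of the others.
Here the longest side is 30, but the remaining 4 sides sum to only 27.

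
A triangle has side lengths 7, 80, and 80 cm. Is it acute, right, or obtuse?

Compare the square of the longest side to the sum of squares of the other two: 7² + 80² = 6449 > 6400 = 80².

acute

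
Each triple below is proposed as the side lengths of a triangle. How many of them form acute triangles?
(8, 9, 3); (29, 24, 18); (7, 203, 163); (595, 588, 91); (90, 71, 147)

1

(8,9,3): 3²+8² = 73 < 81 = 9² → obtuse
(29,24,18): 18²+24² = 900 > 841 = 29² → acute
(7,203,163): 7+163 ≤ 203, not a triangle
(595,588,91): 91²+588² = 354025 = 595² → right
(90,71,147): 71²+90² = 13141 < 21609 = 147² → obtuse
1 of the 5 is acute.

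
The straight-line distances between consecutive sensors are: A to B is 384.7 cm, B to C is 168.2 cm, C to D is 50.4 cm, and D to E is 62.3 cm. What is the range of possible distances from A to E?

103.8 ≤ AE ≤ 665.6 cm

The maximum is all hops collinear in one direction: 384.7 + 168.2 + 50.4 + 62.3 = 665.6.
The longest hop is 384.7; the others sum to 280.9. Folding the others back against it leaves at least 384.7 − 280.9 = 103.8.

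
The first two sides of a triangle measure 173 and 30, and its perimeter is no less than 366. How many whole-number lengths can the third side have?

Triangle inequality: 143 < x < 203. Perimeter ≥ 366 gives x ≥ 366 − 173 − 30 = 163.
So 163 ≤ x < 203; integers 163 through 202: 40 values.

40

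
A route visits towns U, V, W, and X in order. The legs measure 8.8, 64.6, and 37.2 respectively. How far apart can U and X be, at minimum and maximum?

The maximum is all hops collinear in one direction: 8.8 + 64.6 + 37.2 = 110.6.
The longest hop is 64.6; the others sum to 46.0. Folding the others back against it leaves at least 64.6 − 46.0 = 18.6.

18.6 ≤ UX ≤ 110.6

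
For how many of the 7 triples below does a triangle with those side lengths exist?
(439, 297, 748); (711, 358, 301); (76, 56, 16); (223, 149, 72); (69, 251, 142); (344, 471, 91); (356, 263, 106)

(297,439,748): 297+439 ≤ 748 → not valid
(301,358,711): 301+358 ≤ 711 → not valid
(16,56,76): 16+56 ≤ 76 → not valid
(72,149,223): 72+149 ≤ 223 → not valid
(69,142,251): 69+142 ≤ 251 → not valid
(91,344,471): 91+344 ≤ 471 → not valid
(106,263,356): 106+263 > 356 → valid
1 of the 7 triples forms a triangle.

1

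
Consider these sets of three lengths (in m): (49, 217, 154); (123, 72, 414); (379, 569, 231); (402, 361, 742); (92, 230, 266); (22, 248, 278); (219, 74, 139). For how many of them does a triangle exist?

3

(49,154,217): 49+154 ≤ 217 → not valid
(72,123,414): 72+123 ≤ 414 → not valid
(231,379,569): 231+379 > 569 → valid
(361,402,742): 361+402 > 742 → valid
(92,230,266): 92+230 > 266 → valid
(22,248,278): 22+248 ≤ 278 → not valid
(74,139,219): 74+139 ≤ 219 → not valid
3 of the 7 triples form a triangle.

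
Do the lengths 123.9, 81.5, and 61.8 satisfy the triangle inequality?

Yes

The longest side is 123.9, and the other two sum to 143.3.
Since 143.3 > 123.9, the triangle inequality holds.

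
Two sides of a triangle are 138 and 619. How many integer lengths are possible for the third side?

The third side lies in the open interval (481, 757).
Integers from 482 to 756 inclusive: 756 − 482 + 1 = 275.

275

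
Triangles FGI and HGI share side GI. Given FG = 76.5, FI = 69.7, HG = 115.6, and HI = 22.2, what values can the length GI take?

93.4 < GI < 137.8

From triangle FGI: |76.5 − 69.7| < GI < 76.5 + 69.7, i.e. 6.8 < GI < 146.2.
From triangle HGI: 93.4 < GI < 137.8.
Both must hold, so GI lies in the intersection.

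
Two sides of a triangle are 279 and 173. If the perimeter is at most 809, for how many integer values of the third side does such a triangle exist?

Triangle inequality: 106 < x < 452. Perimeter ≤ 809 gives x ≤ 809 − 279 − 173 = 357.
So 106 < x ≤ 357; integers 107 through 357: 251 values.

251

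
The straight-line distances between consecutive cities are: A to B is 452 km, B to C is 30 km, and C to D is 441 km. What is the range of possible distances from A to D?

The maximum is all hops collinear in one direction: 452 + 30 + 441 = 923.
The longest hop is 452; the others sum to 471. Since 452 ≤ 471, the path can fold back on itself completely, so the minimum distance is 0.

0 ≤ AD ≤ 923 km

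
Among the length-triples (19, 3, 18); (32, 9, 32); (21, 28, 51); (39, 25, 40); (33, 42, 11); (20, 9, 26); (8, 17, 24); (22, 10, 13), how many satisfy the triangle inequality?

(3,18,19): 3+18 > 19 → valid
(9,32,32): 9+32 > 32 → valid
(21,28,51): 21+28 ≤ 51 → not valid
(25,39,40): 25+39 > 40 → valid
(11,33,42): 11+33 > 42 → valid
(9,20,26): 9+20 > 26 → valid
(8,17,24): 8+17 > 24 → valid
(10,13,22): 10+13 > 22 → valid
7 of the 8 triples form a triangle.

7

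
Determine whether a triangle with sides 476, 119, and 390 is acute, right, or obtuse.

obtuse

Compare the square of the longest side to the sum of squares of the other two: 119² + 390² = 166261 < 226576 = 476².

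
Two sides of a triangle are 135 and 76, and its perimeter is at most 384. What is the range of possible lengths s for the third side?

Triangle inequality alone gives 59 < s < 211.
The perimeter condition gives s ≤ 384 − 135 − 76 = 173.
Intersecting the two: 59 < s ≤ 173.

59 < s ≤ 173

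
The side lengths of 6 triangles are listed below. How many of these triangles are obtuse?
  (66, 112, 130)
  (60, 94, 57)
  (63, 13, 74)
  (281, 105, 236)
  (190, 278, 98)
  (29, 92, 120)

5

(66,112,130): 66²+112² = 16900 = 130² → right
(60,94,57): 57²+60² = 6849 < 8836 = 94² → obtuse
(63,13,74): 13²+63² = 4138 < 5476 = 74² → obtuse
(281,105,236): 105²+236² = 66721 < 78961 = 281² → obtuse
(190,278,98): 98²+190² = 45704 < 77284 = 278² → obtuse
(29,92,120): 29²+92² = 9305 < 14400 = 120² → obtuse
5 of the 6 are obtuse.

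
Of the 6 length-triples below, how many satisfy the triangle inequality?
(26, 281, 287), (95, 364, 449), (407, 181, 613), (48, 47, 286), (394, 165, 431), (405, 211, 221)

(26,281,287): 26+281 > 287 → valid
(95,364,449): 95+364 > 449 → valid
(181,407,613): 181+407 ≤ 613 → not valid
(47,48,286): 47+48 ≤ 286 → not valid
(165,394,431): 165+394 > 431 → valid
(211,221,405): 211+221 > 405 → valid
4 of the 6 triples form a triangle.

4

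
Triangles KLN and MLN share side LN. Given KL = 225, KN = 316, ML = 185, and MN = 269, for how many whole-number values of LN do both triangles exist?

362

From triangle KLN: 91 < LN < 541.
From triangle MLN: 84 < LN < 454.
Intersection: 91 < LN < 454, so integers 92 through 453: 362 values.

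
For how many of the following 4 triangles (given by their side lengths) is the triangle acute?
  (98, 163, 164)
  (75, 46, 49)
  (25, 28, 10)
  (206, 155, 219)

2

(98,163,164): 98²+163² = 36173 > 26896 = 164² → acute
(75,46,49): 46²+49² = 4517 < 5625 = 75² → obtuse
(25,28,10): 10²+25² = 725 < 784 = 28² → obtuse
(206,155,219): 155²+206² = 66461 > 47961 = 219² → acute
2 of the 4 are acute.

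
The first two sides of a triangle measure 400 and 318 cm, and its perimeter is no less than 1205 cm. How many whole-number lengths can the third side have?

231

Triangle inequality: 82 < x < 718. Perimeter ≥ 1205 gives x ≥ 1205 − 400 − 318 = 487.
So 487 ≤ x < 718; integers 487 through 717: 231 values.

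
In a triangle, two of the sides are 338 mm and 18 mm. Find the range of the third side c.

By the triangle inequality, c must be less than 338 + 18 = 356 and greater than |338 − 18| = 320.

320 < c < 356 (mm)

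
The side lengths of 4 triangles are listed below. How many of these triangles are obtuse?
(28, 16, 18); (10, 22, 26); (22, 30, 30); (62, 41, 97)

(28,16,18): 16²+18² = 580 < 784 = 28² → obtuse
(10,22,26): 10²+22² = 584 < 676 = 26² → obtuse
(22,30,30): 22²+30² = 1384 > 900 = 30² → acute
(62,41,97): 41²+62² = 5525 < 9409 = 97² → obtuse
3 of the 4 are obtuse.

3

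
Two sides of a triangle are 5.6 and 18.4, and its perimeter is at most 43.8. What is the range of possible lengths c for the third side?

12.8 < c ≤ 19.8

Triangle inequality alone gives 12.8 < c < 24.0.
The perimeter condition gives c ≤ 43.8 − 5.6 − 18.4 = 19.8.
Intersecting the two: 12.8 < c ≤ 19.8.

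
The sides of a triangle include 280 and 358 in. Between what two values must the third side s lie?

78 < s < 638

By the triangle inequality, s must be less than 280 + 358 = 638 and greater than |280 − 358| = 78.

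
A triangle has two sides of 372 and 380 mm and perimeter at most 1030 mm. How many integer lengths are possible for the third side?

270

Triangle inequality: 8 < x < 752. Perimeter ≤ 1030 gives x ≤ 1030 − 372 − 380 = 278.
So 8 < x ≤ 278; integers 9 through 278: 270 values.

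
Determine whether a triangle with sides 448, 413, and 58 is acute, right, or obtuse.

Compare the square of the longest side to the sum of squares of the other two: 58² + 413² = 173933 < 200704 = 448².

obtuse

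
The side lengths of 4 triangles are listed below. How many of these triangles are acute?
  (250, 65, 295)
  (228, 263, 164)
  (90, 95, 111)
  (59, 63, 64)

(250,65,295): 65²+250² = 66725 < 87025 = 295² → obtuse
(228,263,164): 164²+228² = 78880 > 69169 = 263² → acute
(90,95,111): 90²+95² = 17125 > 12321 = 111² → acute
(59,63,64): 59²+63² = 7450 > 4096 = 64² → acute
3 of the 4 are acute.

3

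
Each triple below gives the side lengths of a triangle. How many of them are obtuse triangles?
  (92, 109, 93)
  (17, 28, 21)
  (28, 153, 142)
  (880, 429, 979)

(92,109,93): 92²+93² = 17113 > 11881 = 109² → acute
(17,28,21): 17²+21² = 730 < 784 = 28² → obtuse
(28,153,142): 28²+142² = 20948 < 23409 = 153² → obtuse
(880,429,979): 429²+880² = 958441 = 979² → right
2 of the 4 are obtuse.

2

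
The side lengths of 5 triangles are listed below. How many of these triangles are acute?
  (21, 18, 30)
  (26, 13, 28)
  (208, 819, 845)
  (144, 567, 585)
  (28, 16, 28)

(21,18,30): 18²+21² = 765 < 900 = 30² → obtuse
(26,13,28): 13²+26² = 845 > 784 = 28² → acute
(208,819,845): 208²+819² = 714025 = 845² → right
(144,567,585): 144²+567² = 342225 = 585² → right
(28,16,28): 16²+28² = 1040 > 784 = 28² → acute
2 of the 5 are acute.

2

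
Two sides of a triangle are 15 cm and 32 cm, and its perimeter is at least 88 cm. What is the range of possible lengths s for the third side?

Triangle inequality alone gives 17 < s < 47.
The perimeter condition gives s ≥ 88 − 15 − 32 = 41.
Intersecting the two: 41 ≤ s < 47.

41 ≤ s < 47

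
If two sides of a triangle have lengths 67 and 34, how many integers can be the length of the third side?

The third side lies in the open interval (33, 101).
Integers from 34 to 100 inclusive: 100 − 34 + 1 = 67.

67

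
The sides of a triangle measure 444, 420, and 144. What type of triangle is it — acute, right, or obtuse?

Compare the square of the longest side to the sum of squares of the other two: 144² + 420² = 197136 = 444².

right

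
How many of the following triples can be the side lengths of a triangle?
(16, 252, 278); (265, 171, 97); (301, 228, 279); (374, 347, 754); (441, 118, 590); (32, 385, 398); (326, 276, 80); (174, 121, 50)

(16,252,278): 16+252 ≤ 278 → not valid
(97,171,265): 97+171 > 265 → valid
(228,279,301): 228+279 > 301 → valid
(347,374,754): 347+374 ≤ 754 → not valid
(118,441,590): 118+441 ≤ 590 → not valid
(32,385,398): 32+385 > 398 → valid
(80,276,326): 80+276 > 326 → valid
(50,121,174): 50+121 ≤ 174 → not valid
4 of the 8 triples form a triangle.

4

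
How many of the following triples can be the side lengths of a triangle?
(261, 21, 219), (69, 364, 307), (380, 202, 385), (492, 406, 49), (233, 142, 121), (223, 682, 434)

(21,219,261): 21+219 ≤ 261 → not valid
(69,307,364): 69+307 > 364 → valid
(202,380,385): 202+380 > 385 → valid
(49,406,492): 49+406 ≤ 492 → not valid
(121,142,233): 121+142 > 233 → valid
(223,434,682): 223+434 ≤ 682 → not valid
3 of the 6 triples form a triangle.

3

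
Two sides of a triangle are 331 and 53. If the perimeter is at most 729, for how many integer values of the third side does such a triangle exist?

Triangle inequality: 278 < x < 384. Perimeter ≤ 729 gives x ≤ 729 − 331 − 53 = 345.
So 278 < x ≤ 345; integers 279 through 345: 67 values.

67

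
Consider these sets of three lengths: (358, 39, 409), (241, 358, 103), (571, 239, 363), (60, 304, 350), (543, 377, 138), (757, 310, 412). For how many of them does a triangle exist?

2

(39,358,409): 39+358 ≤ 409 → not valid
(103,241,358): 103+241 ≤ 358 → not valid
(239,363,571): 239+363 > 571 → valid
(60,304,350): 60+304 > 350 → valid
(138,377,543): 138+377 ≤ 543 → not valid
(310,412,757): 310+412 ≤ 757 → not valid
2 of the 6 triples form a triangle.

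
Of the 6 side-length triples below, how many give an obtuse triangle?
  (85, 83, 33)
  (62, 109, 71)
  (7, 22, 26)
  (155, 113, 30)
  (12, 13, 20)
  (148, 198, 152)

3

(85,83,33): 33²+83² = 7978 > 7225 = 85² → acute
(62,109,71): 62²+71² = 8885 < 11881 = 109² → obtuse
(7,22,26): 7²+22² = 533 < 676 = 26² → obtuse
(155,113,30): 30+113 ≤ 155, not a triangle
(12,13,20): 12²+13² = 313 < 400 = 20² → obtuse
(148,198,152): 148²+152² = 45008 > 39204 = 198² → acute
3 of the 6 are obtuse.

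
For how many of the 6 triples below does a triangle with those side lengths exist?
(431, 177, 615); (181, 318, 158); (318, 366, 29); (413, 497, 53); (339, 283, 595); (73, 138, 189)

3

(177,431,615): 177+431 ≤ 615 → not valid
(158,181,318): 158+181 > 318 → valid
(29,318,366): 29+318 ≤ 366 → not valid
(53,413,497): 53+413 ≤ 497 → not valid
(283,339,595): 283+339 > 595 → valid
(73,138,189): 73+138 > 189 → valid
3 of the 6 triples form a triangle.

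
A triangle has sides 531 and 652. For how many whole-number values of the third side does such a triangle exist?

The third side lies in the open interval (121, 1183).
Integers from 122 to 1182 inclusive: 1182 − 122 + 1 = 1061.

1061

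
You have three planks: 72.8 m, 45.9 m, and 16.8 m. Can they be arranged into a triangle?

No

The longest side is 72.8, but the other two sum to only 62.7.
62.7 < 72.8, so the triangle inequality fails.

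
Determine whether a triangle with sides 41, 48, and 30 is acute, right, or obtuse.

Compare the square of the longest side to the sum of squares of the other two: 30² + 41² = 2581 > 2304 = 48².

acute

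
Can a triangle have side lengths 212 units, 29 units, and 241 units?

The two shorter sides sum to 241, exactly equal to the longest side 241.
That gives only a degenerate (flat) triangle — the inequality must be strict.

No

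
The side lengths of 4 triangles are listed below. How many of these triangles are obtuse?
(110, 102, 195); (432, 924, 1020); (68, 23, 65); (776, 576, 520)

1

(110,102,195): 102²+110² = 22504 < 38025 = 195² → obtuse
(432,924,1020): 432²+924² = 1040400 = 1020² → right
(68,23,65): 23²+65² = 4754 > 4624 = 68² → acute
(776,576,520): 520²+576² = 602176 = 776² → right
1 of the 4 is obtuse.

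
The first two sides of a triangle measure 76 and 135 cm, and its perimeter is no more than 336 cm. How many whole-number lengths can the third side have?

66

Triangle inequality: 59 < x < 211. Perimeter ≤ 336 gives x ≤ 336 − 76 − 135 = 125.
So 59 < x ≤ 125; integers 60 through 125: 66 values.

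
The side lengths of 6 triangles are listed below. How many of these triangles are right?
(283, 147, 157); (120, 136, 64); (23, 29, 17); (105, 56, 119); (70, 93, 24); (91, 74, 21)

(283,147,157): 147²+157² = 46258 < 80089 = 283² → obtuse
(120,136,64): 64²+120² = 18496 = 136² → right
(23,29,17): 17²+23² = 818 < 841 = 29² → obtuse
(105,56,119): 56²+105² = 14161 = 119² → right
(70,93,24): 24²+70² = 5476 < 8649 = 93² → obtuse
(91,74,21): 21²+74² = 5917 < 8281 = 91² → obtuse
2 of the 6 are right.

2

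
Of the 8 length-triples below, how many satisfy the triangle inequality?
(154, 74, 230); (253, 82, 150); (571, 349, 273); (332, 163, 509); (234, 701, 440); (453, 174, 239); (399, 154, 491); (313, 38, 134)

(74,154,230): 74+154 ≤ 230 → not valid
(82,150,253): 82+150 ≤ 253 → not valid
(273,349,571): 273+349 > 571 → valid
(163,332,509): 163+332 ≤ 509 → not valid
(234,440,701): 234+440 ≤ 701 → not valid
(174,239,453): 174+239 ≤ 453 → not valid
(154,399,491): 154+399 > 491 → valid
(38,134,313): 38+134 ≤ 313 → not valid
2 of the 8 triples form a triangle.

2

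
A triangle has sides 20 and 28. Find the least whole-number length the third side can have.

The third side must be strictly greater than |20 − 28| = 8.
The smallest integer above 8 is 9.

9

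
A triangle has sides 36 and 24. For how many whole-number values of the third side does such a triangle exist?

The third side lies in the open interval (12, 60).
Integers from 13 to 59 inclusive: 59 − 13 + 1 = 47.

47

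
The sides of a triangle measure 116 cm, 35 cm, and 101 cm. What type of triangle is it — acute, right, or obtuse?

Compare the square of the longest side to the sum of squares of the other two: 35² + 101² = 11426 < 13456 = 116².

obtuse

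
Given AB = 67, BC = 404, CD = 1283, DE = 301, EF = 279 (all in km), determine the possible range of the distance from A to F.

232 ≤ AF ≤ 2334 km

The maximum is all hops collinear in one direction: 67 + 404 + 1283 + 301 + 279 = 2334.
The longest hop is 1283; the others sum to 1051. Folding the others back against it leaves at least 1283 − 1051 = 232.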